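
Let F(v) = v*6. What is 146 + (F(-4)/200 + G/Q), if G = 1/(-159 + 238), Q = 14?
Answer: 4033607/27650 ≈ 145.88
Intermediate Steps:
F(v) = 6*v
G = 1/79 ≈ 0.012658
146 + (F(-4)/200 + G/Q) = 146 + ((6*(-4))/200 + (1/79)/14) = 146 + (-24*1/200 + (1/79)*(1/14)) = 146 + (-3/25 + 1/1106) = 146 - 3293/27650 = 4033607/27650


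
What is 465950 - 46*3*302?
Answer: 424274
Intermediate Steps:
465950 - 46*3*302 = 465950 - 138*302 = 465950 - 1*41676 = 465950 - 41676 = 424274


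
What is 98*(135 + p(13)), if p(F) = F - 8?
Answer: 13720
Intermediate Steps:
p(F) = -8 + F
98*(135 + p(13)) = 98*(135 + (-8 + 13)) = 98*(135 + 5) = 98*140 = 13720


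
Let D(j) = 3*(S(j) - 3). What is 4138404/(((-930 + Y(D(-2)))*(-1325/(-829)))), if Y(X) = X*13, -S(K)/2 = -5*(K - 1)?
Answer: -1143578972/979175 ≈ -1167.9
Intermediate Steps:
S(K) = -10 + 10*K (S(K) = -(-10)*(K - 1) = -(-10)*(-1 + K) = -2*(5 - 5*K) = -10 + 10*K)
D(j) = -39 + 30*j (D(j) = 3*((-10 + 10*j) - 3) = 3*(-13 + 10*j) = -39 + 30*j)
Y(X) = 13*X
4138404/(((-930 + Y(D(-2)))*(-1325/(-829)))) = 4138404/(((-930 + 13*(-39 + 30*(-2)))*(-1325/(-829)))) = 4138404/(((-930 + 13*(-39 - 60))*(-1325*(-1/829)))) = 4138404/(((-930 + 13*(-99))*(1325/829))) = 4138404/(((-930 - 1287)*(1325/829))) = 4138404/((-2217*1325/829)) = 4138404/(-2937525/829) = 4138404*(-829/2937525) = -1143578972/979175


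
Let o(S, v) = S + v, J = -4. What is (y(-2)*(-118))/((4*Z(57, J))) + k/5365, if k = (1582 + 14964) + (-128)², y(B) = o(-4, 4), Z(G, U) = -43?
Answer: 178/29 ≈ 6.1379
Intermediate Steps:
y(B) = 0 (y(B) = -4 + 4 = 0)
k = 32930 (k = 16546 + 16384 = 32930)
(y(-2)*(-118))/((4*Z(57, J))) + k/5365 = (0*(-118))/((4*(-43))) + 32930/5365 = 0/(-172) + 32930*(1/5365) = 0*(-1/172) + 178/29 = 0 + 178/29 = 178/29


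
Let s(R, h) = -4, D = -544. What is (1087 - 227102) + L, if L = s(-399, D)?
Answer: -226019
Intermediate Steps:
L = -4
(1087 - 227102) + L = (1087 - 227102) - 4 = -226015 - 4 = -226019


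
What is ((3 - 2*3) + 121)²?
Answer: 13924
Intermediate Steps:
((3 - 2*3) + 121)² = ((3 - 6) + 121)² = (-3 + 121)² = 118² = 13924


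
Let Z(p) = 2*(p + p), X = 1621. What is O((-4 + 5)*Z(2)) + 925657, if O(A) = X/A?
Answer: 7406877/8 ≈ 9.2586e+5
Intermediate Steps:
Z(p) = 4*p (Z(p) = 2*(2*p) = 4*p)
O(A) = 1621/A
O((-4 + 5)*Z(2)) + 925657 = 1621/(((-4 + 5)*(4*2))) + 925657 = 1621/((1*8)) + 925657 = 1621/8 + 925657 = 7406877/8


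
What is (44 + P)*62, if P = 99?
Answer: 8866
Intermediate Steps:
(44 + P)*62 = (44 + 99)*62 = 143*62 = 8866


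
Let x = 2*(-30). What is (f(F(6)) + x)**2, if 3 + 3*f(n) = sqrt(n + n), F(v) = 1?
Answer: (183 - sqrt(2))**2/9 ≈ 3663.7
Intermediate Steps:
f(n) = -1 + sqrt(2)*sqrt(n)/3 (f(n) = -1 + sqrt(n + n)/3 = -1 + sqrt(2*n)/3 = -1 + (sqrt(2)*sqrt(n))/3 = -1 + sqrt(2)*sqrt(n)/3)
x = -60
(f(F(6)) + x)**2 = ((-1 + sqrt(2)*sqrt(1)/3) - 60)**2 = ((-1 + (1/3)*sqrt(2)*1) - 60)**2 = ((-1 + sqrt(2)/3) - 60)**2 = (-61 + sqrt(2)/3)**2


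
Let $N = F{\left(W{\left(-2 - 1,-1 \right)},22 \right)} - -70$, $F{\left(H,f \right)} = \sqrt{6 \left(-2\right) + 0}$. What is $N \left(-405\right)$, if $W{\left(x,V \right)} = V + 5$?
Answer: $-28350 - 810 i \sqrt{3} \approx -28350.0 - 1403.0 i$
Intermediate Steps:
$W{\left(x,V \right)} = 5 + V$
$F{\left(H,f \right)} = 2 i \sqrt{3}$ ($F{\left(H,f \right)} = \sqrt{-12 + 0} = \sqrt{-12} = 2 i \sqrt{3}$)
$N = 70 + 2 i \sqrt{3}$ ($N = 2 i \sqrt{3} - -70 = 2 i \sqrt{3} + 70 = 70 + 2 i \sqrt{3} \approx 70.0 + 3.4641 i$)
$N \left(-405\right) = \left(70 + 2 i \sqrt{3}\right) \left(-405\right) = -28350 - 810 i \sqrt{3}$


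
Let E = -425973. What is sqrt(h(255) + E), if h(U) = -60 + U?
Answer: I*sqrt(425778) ≈ 652.52*I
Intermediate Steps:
sqrt(h(255) + E) = sqrt((-60 + 255) - 425973) = sqrt(195 - 425973) = sqrt(-425778) = I*sqrt(425778)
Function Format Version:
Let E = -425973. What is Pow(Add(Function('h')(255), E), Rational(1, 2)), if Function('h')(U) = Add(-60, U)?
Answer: Mul(I, Pow(425778, Rational(1, 2))) ≈ Mul(652.52, I)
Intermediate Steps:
Pow(Add(Function('h')(255), E), Rational(1, 2)) = Pow(Add(Add(-60, 255), -425973), Rational(1, 2)) = Pow(Add(195, -425973), Rational(1, 2)) = Pow(-425778, Rational(1, 2)) = Mul(I, Pow(425778, Rational(1, 2)))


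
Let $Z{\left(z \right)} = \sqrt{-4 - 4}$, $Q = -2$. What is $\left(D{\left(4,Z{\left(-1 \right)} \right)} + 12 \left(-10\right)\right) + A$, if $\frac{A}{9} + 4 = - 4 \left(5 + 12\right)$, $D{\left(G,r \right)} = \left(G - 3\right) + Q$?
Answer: $-769$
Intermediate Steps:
$Z{\left(z \right)} = 2 i \sqrt{2}$ ($Z{\left(z \right)} = \sqrt{-8} = 2 i \sqrt{2}$)
$D{\left(G,r \right)} = -5 + G$ ($D{\left(G,r \right)} = \left(G - 3\right) - 2 = \left(-3 + G\right) - 2 = -5 + G$)
$A = -648$ ($A = -36 + 9 \left(- 4 \left(5 + 12\right)\right) = -36 + 9 \left(\left(-4\right) 17\right) = -36 + 9 \left(-68\right) = -36 - 612 = -648$)
$\left(D{\left(4,Z{\left(-1 \right)} \right)} + 12 \left(-10\right)\right) + A = \left(\left(-5 + 4\right) + 12 \left(-10\right)\right) - 648 = \left(-1 - 120\right) - 648 = -121 - 648 = -769$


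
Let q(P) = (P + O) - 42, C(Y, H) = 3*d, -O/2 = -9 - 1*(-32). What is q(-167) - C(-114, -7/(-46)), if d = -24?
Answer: -183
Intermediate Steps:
O = -46 (O = -2*(-9 - 1*(-32)) = -2*(-9 + 32) = -2*23 = -46)
C(Y, H) = -72 (C(Y, H) = 3*(-24) = -72)
q(P) = -88 + P (q(P) = (P - 46) - 42 = (-46 + P) - 42 = -88 + P)
q(-167) - C(-114, -7/(-46)) = (-88 - 167) - 1*(-72) = -255 + 72 = -183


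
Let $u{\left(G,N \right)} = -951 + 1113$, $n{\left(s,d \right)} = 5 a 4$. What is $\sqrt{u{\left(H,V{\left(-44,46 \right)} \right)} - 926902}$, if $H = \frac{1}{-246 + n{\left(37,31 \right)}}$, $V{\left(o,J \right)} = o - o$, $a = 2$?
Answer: $2 i \sqrt{231685} \approx 962.67 i$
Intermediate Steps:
$V{\left(o,J \right)} = 0$
$n{\left(s,d \right)} = 40$ ($n{\left(s,d \right)} = 5 \cdot 2 \cdot 4 = 10 \cdot 4 = 40$)
$H = - \frac{1}{206}$ ($H = \frac{1}{-246 + 40} = \frac{1}{-206} = - \frac{1}{206} \approx -0.0048544$)
$u{\left(G,N \right)} = 162$
$\sqrt{u{\left(H,V{\left(-44,46 \right)} \right)} - 926902} = \sqrt{162 - 926902} = \sqrt{-926740} = 2 i \sqrt{231685}$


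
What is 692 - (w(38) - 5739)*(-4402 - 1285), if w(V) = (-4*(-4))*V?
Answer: -29179305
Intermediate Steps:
w(V) = 16*V
692 - (w(38) - 5739)*(-4402 - 1285) = 692 - (16*38 - 5739)*(-4402 - 1285) = 692 - (608 - 5739)*(-5687) = 692 - (-5131)*(-5687) = 692 - 1*29179997 = 692 - 29179997 = -29179305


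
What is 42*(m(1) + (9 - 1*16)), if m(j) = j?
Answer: -252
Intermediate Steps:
42*(m(1) + (9 - 1*16)) = 42*(1 + (9 - 1*16)) = 42*(1 + (9 - 16)) = 42*(1 - 7) = 42*(-6) = -252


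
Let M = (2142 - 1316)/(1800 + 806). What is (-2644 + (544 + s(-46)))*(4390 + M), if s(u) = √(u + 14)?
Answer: -12013224300/1303 + 22882332*I*√2/1303 ≈ -9.2197e+6 + 24835.0*I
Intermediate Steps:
s(u) = √(14 + u)
M = 413/1303 (M = 826/2606 = 826*(1/2606) = 413/1303 ≈ 0.31696)
(-2644 + (544 + s(-46)))*(4390 + M) = (-2644 + (544 + √(14 - 46)))*(4390 + 413/1303) = (-2644 + (544 + √(-32)))*(5720583/1303) = (-2644 + (544 + 4*I*√2))*(5720583/1303) = (-2100 + 4*I*√2)*(5720583/1303) = -12013224300/1303 + 22882332*I*√2/1303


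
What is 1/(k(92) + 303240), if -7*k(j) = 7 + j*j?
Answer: 7/2114209 ≈ 3.3109e-6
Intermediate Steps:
k(j) = -1 - j²/7 (k(j) = -(7 + j*j)/7 = -(7 + j²)/7 = -1 - j²/7)
1/(k(92) + 303240) = 1/((-1 - ⅐*92²) + 303240) = 1/((-1 - ⅐*8464) + 303240) = 1/((-1 - 8464/7) + 303240) = 1/(-8471/7 + 303240) = 1/(2114209/7) = 7/2114209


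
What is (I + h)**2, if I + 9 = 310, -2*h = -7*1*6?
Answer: 103684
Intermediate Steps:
h = 21 (h = -(-7*1)*6/2 = -(-7)*6/2 = -1/2*(-42) = 21)
I = 301 (I = -9 + 310 = 301)
(I + h)**2 = (301 + 21)**2 = 322**2 = 103684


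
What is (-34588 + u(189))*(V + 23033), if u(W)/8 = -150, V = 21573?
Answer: -1596359528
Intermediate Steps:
u(W) = -1200 (u(W) = 8*(-150) = -1200)
(-34588 + u(189))*(V + 23033) = (-34588 - 1200)*(21573 + 23033) = -35788*44606 = -1596359528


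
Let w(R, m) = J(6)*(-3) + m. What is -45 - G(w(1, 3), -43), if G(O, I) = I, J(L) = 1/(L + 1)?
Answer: -2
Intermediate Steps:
J(L) = 1/(1 + L)
w(R, m) = -3/7 + m (w(R, m) = -3/(1 + 6) + m = -3/7 + m)
-45 - G(w(1, 3), -43) = -45 - 1*(-43) = -45 + 43 = -2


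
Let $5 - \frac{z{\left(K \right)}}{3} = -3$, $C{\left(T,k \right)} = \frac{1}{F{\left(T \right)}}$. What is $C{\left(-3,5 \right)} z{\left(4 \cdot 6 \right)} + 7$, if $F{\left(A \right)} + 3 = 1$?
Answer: $-5$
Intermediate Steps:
$F{\left(A \right)} = -2$ ($F{\left(A \right)} = -3 + 1 = -2$)
$C{\left(T,k \right)} = - \frac{1}{2}$ ($C{\left(T,k \right)} = \frac{1}{-2} = - \frac{1}{2}$)
$z{\left(K \right)} = 24$ ($z{\left(K \right)} = 15 - -9 = 15 + 9 = 24$)
$C{\left(-3,5 \right)} z{\left(4 \cdot 6 \right)} + 7 = \left(- \frac{1}{2}\right) 24 + 7 = -12 + 7 = -5$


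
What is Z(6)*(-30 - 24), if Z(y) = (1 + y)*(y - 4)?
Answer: -756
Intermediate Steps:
Z(y) = (1 + y)*(-4 + y)
Z(6)*(-30 - 24) = (-4 + 6² - 3*6)*(-30 - 24) = (-4 + 36 - 18)*(-54) = 14*(-54) = -756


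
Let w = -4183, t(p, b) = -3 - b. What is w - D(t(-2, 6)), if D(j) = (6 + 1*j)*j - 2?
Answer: -4208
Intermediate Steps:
D(j) = -2 + j*(6 + j) (D(j) = (6 + j)*j - 2 = j*(6 + j) - 2 = -2 + j*(6 + j))
w - D(t(-2, 6)) = -4183 - (-2 + (-3 - 1*6)**2 + 6*(-3 - 1*6)) = -4183 - (-2 + (-3 - 6)**2 + 6*(-3 - 6)) = -4183 - (-2 + (-9)**2 + 6*(-9)) = -4183 - (-2 + 81 - 54) = -4183 - 1*25 = -4183 - 25 = -4208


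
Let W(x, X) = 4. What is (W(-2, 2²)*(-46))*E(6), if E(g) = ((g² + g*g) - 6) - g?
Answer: -11040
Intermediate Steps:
E(g) = -6 - g + 2*g² (E(g) = ((g² + g²) - 6) - g = (2*g² - 6) - g = (-6 + 2*g²) - g = -6 - g + 2*g²)
(W(-2, 2²)*(-46))*E(6) = (4*(-46))*(-6 - 1*6 + 2*6²) = -184*(-6 - 6 + 2*36) = -184*(-6 - 6 + 72) = -184*60 = -11040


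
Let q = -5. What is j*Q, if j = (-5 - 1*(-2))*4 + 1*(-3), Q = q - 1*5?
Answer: 150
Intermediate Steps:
Q = -10 (Q = -5 - 1*5 = -5 - 5 = -10)
j = -15 (j = (-5 + 2)*4 - 3 = -3*4 - 3 = -12 - 3 = -15)
j*Q = -15*(-10) = 150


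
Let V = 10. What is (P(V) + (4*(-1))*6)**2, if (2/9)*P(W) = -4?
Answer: 1764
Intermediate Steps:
P(W) = -18 (P(W) = (9/2)*(-4) = -18)
(P(V) + (4*(-1))*6)**2 = (-18 + (4*(-1))*6)**2 = (-18 - 4*6)**2 = (-18 - 24)**2 = (-42)**2 = 1764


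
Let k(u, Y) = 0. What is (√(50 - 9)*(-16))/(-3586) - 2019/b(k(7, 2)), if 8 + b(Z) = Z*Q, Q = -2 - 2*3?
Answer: 2019/8 + 8*√41/1793 ≈ 252.40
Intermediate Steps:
Q = -8 (Q = -2 - 6 = -8)
b(Z) = -8 - 8*Z (b(Z) = -8 + Z*(-8) = -8 - 8*Z)
(√(50 - 9)*(-16))/(-3586) - 2019/b(k(7, 2)) = (√(50 - 9)*(-16))/(-3586) - 2019/(-8 - 8*0) = (√41*(-16))*(-1/3586) - 2019/(-8 + 0) = -16*√41*(-1/3586) - 2019/(-8) = 8*√41/1793 - 2019*(-⅛) = 8*√41/1793 + 2019/8 = 2019/8 + 8*√41/1793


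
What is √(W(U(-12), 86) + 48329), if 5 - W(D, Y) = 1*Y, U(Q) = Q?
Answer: 2*√12062 ≈ 219.65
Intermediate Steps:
W(D, Y) = 5 - Y
√(W(U(-12), 86) + 48329) = √((5 - 1*86) + 48329) = √((5 - 86) + 48329) = √(-81 + 48329) = √48248 = 2*√12062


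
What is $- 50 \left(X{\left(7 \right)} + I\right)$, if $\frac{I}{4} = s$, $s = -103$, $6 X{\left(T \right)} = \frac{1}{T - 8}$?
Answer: $\frac{61825}{3} \approx 20608.0$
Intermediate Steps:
$X{\left(T \right)} = \frac{1}{6 \left(-8 + T\right)}$ ($X{\left(T \right)} = \frac{1}{6 \left(T - 8\right)} = \frac{1}{6 \left(-8 + T\right)}$)
$I = -412$ ($I = 4 \left(-103\right) = -412$)
$- 50 \left(X{\left(7 \right)} + I\right) = - 50 \left(\frac{1}{6 \left(-8 + 7\right)} - 412\right) = - 50 \left(\frac{1}{6 \left(-1\right)} - 412\right) = - 50 \left(\frac{1}{6} \left(-1\right) - 412\right) = - 50 \left(- \frac{1}{6} - 412\right) = \left(-50\right) \left(- \frac{2473}{6}\right) = \frac{61825}{3}$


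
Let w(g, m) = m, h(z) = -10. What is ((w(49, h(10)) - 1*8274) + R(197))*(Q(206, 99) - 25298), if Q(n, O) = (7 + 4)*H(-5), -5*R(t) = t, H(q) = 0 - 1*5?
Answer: 1055115801/5 ≈ 2.1102e+8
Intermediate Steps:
H(q) = -5 (H(q) = 0 - 5 = -5)
R(t) = -t/5
Q(n, O) = -55 (Q(n, O) = (7 + 4)*(-5) = 11*(-5) = -55)
((w(49, h(10)) - 1*8274) + R(197))*(Q(206, 99) - 25298) = ((-10 - 1*8274) - ⅕*197)*(-55 - 25298) = ((-10 - 8274) - 197/5)*(-25353) = (-8284 - 197/5)*(-25353) = -41617/5*(-25353) = 1055115801/5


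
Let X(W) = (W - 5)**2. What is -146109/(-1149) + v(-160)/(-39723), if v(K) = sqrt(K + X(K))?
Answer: 48703/383 - sqrt(27065)/39723 ≈ 127.16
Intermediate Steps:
X(W) = (-5 + W)**2
v(K) = sqrt(K + (-5 + K)**2)
-146109/(-1149) + v(-160)/(-39723) = -146109/(-1149) + sqrt(-160 + (-5 - 160)**2)/(-39723) = -146109*(-1/1149) + sqrt(-160 + (-165)**2)*(-1/39723) = 48703/383 + sqrt(-160 + 27225)*(-1/39723) = 48703/383 + sqrt(27065)*(-1/39723) = 48703/383 - sqrt(27065)/39723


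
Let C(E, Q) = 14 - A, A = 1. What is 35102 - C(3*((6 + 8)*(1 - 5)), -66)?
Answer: 35089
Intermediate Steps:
C(E, Q) = 13 (C(E, Q) = 14 - 1*1 = 14 - 1 = 13)
35102 - C(3*((6 + 8)*(1 - 5)), -66) = 35102 - 1*13 = 35102 - 13 = 35089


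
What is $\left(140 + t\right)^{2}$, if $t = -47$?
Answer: $8649$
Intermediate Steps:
$\left(140 + t\right)^{2} = \left(140 - 47\right)^{2} = 93^{2} = 8649$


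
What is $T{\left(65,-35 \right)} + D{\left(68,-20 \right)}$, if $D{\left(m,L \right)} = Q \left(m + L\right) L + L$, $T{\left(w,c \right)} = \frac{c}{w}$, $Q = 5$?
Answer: $- \frac{62667}{13} \approx -4820.5$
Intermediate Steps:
$D{\left(m,L \right)} = L + L \left(5 L + 5 m\right)$ ($D{\left(m,L \right)} = 5 \left(m + L\right) L + L = 5 \left(L + m\right) L + L = \left(5 L + 5 m\right) L + L = L \left(5 L + 5 m\right) + L = L + L \left(5 L + 5 m\right)$)
$T{\left(65,-35 \right)} + D{\left(68,-20 \right)} = - \frac{35}{65} - 20 \left(1 + 5 \left(-20\right) + 5 \cdot 68\right) = \left(-35\right) \frac{1}{65} - 20 \left(1 - 100 + 340\right) = - \frac{7}{13} - 4820 = - \frac{62667}{13}$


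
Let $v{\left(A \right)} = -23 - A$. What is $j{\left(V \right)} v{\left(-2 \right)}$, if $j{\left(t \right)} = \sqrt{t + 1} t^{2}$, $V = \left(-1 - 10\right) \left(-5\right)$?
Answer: $- 127050 \sqrt{14} \approx -4.7538 \cdot 10^{5}$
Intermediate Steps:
$V = 55$ ($V = \left(-1 - 10\right) \left(-5\right) = \left(-11\right) \left(-5\right) = 55$)
$j{\left(t \right)} = t^{2} \sqrt{1 + t}$ ($j{\left(t \right)} = \sqrt{1 + t} t^{2} = t^{2} \sqrt{1 + t}$)
$j{\left(V \right)} v{\left(-2 \right)} = 55^{2} \sqrt{1 + 55} \left(-23 - -2\right) = 3025 \sqrt{56} \left(-23 + 2\right) = 3025 \cdot 2 \sqrt{14} \left(-21\right) = 6050 \sqrt{14} \left(-21\right) = - 127050 \sqrt{14}$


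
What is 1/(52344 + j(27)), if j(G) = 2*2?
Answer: 1/52348 ≈ 1.9103e-5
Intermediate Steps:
j(G) = 4
1/(52344 + j(27)) = 1/(52344 + 4) = 1/52348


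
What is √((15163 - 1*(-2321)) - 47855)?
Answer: 11*I*√251 ≈ 174.27*I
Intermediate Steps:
√((15163 - 1*(-2321)) - 47855) = √((15163 + 2321) - 47855) = √(17484 - 47855) = √(-30371) = 11*I*√251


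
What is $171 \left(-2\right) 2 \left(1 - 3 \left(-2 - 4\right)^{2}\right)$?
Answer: $73188$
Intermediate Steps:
$171 \left(-2\right) 2 \left(1 - 3 \left(-2 - 4\right)^{2}\right) = 171 \left(- 4 \left(1 - 3 \left(-6\right)^{2}\right)\right) = 171 \left(- 4 \left(1 - 108\right)\right) = 171 \left(\left(-4\right) \left(-107\right)\right) = 171 \cdot 428 = 73188$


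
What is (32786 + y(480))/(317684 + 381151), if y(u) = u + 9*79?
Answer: 33977/698835 ≈ 0.048620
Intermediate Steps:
y(u) = 711 + u (y(u) = u + 711 = 711 + u)
(32786 + y(480))/(317684 + 381151) = (32786 + (711 + 480))/(317684 + 381151) = (32786 + 1191)/698835 = 33977*(1/698835) = 33977/698835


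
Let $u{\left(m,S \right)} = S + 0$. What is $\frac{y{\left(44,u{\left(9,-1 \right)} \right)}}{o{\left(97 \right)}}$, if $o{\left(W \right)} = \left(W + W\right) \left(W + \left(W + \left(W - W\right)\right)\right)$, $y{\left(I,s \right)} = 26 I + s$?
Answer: $\frac{1143}{37636} \approx 0.03037$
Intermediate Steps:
$u{\left(m,S \right)} = S$
$y{\left(I,s \right)} = s + 26 I$
$o{\left(W \right)} = 4 W^{2}$ ($o{\left(W \right)} = 2 W \left(W + \left(W + 0\right)\right) = 2 W \left(W + W\right) = 2 W 2 W = 4 W^{2}$)
$\frac{y{\left(44,u{\left(9,-1 \right)} \right)}}{o{\left(97 \right)}} = \frac{-1 + 26 \cdot 44}{4 \cdot 97^{2}} = \frac{-1 + 1144}{4 \cdot 9409} = \frac{1143}{37636}$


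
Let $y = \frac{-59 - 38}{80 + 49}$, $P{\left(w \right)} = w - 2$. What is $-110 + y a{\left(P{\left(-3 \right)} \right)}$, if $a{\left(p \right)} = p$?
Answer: $- \frac{13705}{129} \approx -106.24$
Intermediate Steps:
$P{\left(w \right)} = -2 + w$ ($P{\left(w \right)} = w - 2 = -2 + w$)
$y = - \frac{97}{129} \approx -0.75194$
$-110 + y a{\left(P{\left(-3 \right)} \right)} = -110 - \frac{97 \left(-2 - 3\right)}{129} = -110 - - \frac{485}{129} = -110 + \frac{485}{129} = - \frac{13705}{129}$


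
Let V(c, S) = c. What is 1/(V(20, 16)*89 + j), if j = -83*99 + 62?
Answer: -1/6375 ≈ -0.00015686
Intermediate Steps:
j = -8155 (j = -8217 + 62 = -8155)
1/(V(20, 16)*89 + j) = 1/(20*89 - 8155) = 1/(1780 - 8155) = 1/(-6375) = -1/6375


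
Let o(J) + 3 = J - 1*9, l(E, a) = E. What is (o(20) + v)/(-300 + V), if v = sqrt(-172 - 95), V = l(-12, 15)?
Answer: -1/39 - I*sqrt(267)/312 ≈ -0.025641 - 0.052372*I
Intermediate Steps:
o(J) = -12 + J (o(J) = -3 + (J - 1*9) = -3 + (J - 9) = -3 + (-9 + J) = -12 + J)
V = -12
v = I*sqrt(267) (v = sqrt(-267) = I*sqrt(267) ≈ 16.34*I)
(o(20) + v)/(-300 + V) = ((-12 + 20) + I*sqrt(267))/(-300 - 12) = (8 + I*sqrt(267))/(-312) = (8 + I*sqrt(267))*(-1/312) = -1/39 - I*sqrt(267)/312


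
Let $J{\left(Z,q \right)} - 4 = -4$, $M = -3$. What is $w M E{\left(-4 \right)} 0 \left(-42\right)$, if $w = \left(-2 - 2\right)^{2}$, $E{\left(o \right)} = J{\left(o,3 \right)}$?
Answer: $0$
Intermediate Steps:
$J{\left(Z,q \right)} = 0$ ($J{\left(Z,q \right)} = 4 - 4 = 0$)
$E{\left(o \right)} = 0$
$w = 16$ ($w = \left(-4\right)^{2} = 16$)
$w M E{\left(-4 \right)} 0 \left(-42\right) = 16 \left(-3\right) 0 \cdot 0 \left(-42\right) = 16 \cdot 0 \cdot 0 \left(-42\right) = 16 \cdot 0 \left(-42\right) = 0 \left(-42\right) = 0$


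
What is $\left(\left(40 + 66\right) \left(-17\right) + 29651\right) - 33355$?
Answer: $-5506$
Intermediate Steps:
$\left(\left(40 + 66\right) \left(-17\right) + 29651\right) - 33355 = \left(106 \left(-17\right) + 29651\right) - 33355 = \left(-1802 + 29651\right) - 33355 = 27849 - 33355 = -5506$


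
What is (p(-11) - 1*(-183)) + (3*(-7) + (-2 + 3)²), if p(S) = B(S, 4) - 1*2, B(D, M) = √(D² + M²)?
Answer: 161 + √137 ≈ 172.70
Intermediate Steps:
p(S) = -2 + √(16 + S²) (p(S) = √(S² + 4²) - 1*2 = √(S² + 16) - 2 = √(16 + S²) - 2 = -2 + √(16 + S²))
(p(-11) - 1*(-183)) + (3*(-7) + (-2 + 3)²) = ((-2 + √(16 + (-11)²)) - 1*(-183)) + (3*(-7) + (-2 + 3)²) = ((-2 + √(16 + 121)) + 183) + (-21 + 1²) = ((-2 + √137) + 183) + (-21 + 1) = (181 + √137) - 20 = 161 + √137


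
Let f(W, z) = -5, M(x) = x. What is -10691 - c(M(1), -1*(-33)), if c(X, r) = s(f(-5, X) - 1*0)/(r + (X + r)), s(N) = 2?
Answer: -716299/67 ≈ -10691.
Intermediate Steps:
c(X, r) = 2/(X + 2*r) (c(X, r) = 2/(r + (X + r)) = 2/(X + 2*r))
-10691 - c(M(1), -1*(-33)) = -10691 - 2/(1 + 2*(-1*(-33))) = -10691 - 2/(1 + 2*33) = -10691 - 2/(1 + 66) = -10691 - 2/67 = -716299/67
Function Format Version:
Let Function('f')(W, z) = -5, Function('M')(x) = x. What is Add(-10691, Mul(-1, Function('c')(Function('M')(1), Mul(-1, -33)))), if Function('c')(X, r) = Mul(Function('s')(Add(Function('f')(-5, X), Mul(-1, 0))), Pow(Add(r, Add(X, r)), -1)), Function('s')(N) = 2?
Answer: Rational(-716299, 67) ≈ -10691.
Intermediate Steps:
Function('c')(X, r) = Mul(2, Pow(Add(X, Mul(2, r)), -1)) (Function('c')(X, r) = Mul(2, Pow(Add(r, Add(X, r)), -1)) = Mul(2, Pow(Add(X, Mul(2, r)), -1)))
Add(-10691, Mul(-1, Function('c')(Function('M')(1), Mul(-1, -33)))) = Add(-10691, Mul(-1, Mul(2, Pow(Add(1, Mul(2, Mul(-1, -33))), -1)))) = Add(-10691, Mul(-1, Mul(2, Pow(Add(1, Mul(2, 33)), -1)))) = Add(-10691, Mul(-1, Mul(2, Pow(Add(1, 66), -1)))) = Add(-10691, Mul(-1, Mul(2, Pow(67, -1)))) = Add(-10691, Mul(-1, Mul(2, Rational(1, 67)))) = Add(-10691, Mul(-1, Rational(2, 67))) = Add(-10691, Rational(-2, 67)) = Rational(-716299, 67)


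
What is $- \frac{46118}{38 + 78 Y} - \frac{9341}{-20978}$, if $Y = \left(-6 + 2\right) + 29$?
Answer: $- \frac{118611687}{5213033} \approx -22.753$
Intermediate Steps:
$Y = 25$ ($Y = -4 + 29 = 25$)
$- \frac{46118}{38 + 78 Y} - \frac{9341}{-20978} = - \frac{46118}{38 + 78 \cdot 25} - \frac{9341}{-20978} = - \frac{46118}{38 + 1950} - - \frac{9341}{20978} = - \frac{46118}{1988} + \frac{9341}{20978} = \left(-46118\right) \frac{1}{1988} + \frac{9341}{20978} = - \frac{23059}{994} + \frac{9341}{20978} = - \frac{118611687}{5213033}$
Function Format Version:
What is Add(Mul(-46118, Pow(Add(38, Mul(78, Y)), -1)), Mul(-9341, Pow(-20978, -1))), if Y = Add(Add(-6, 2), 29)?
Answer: Rational(-118611687, 5213033) ≈ -22.753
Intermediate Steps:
Y = 25 (Y = Add(-4, 29) = 25)
Add(Mul(-46118, Pow(Add(38, Mul(78, Y)), -1)), Mul(-9341, Pow(-20978, -1))) = Add(Mul(-46118, Pow(Add(38, Mul(78, 25)), -1)), Mul(-9341, Pow(-20978, -1))) = Add(Mul(-46118, Pow(Add(38, 1950), -1)), Mul(-9341, Rational(-1, 20978))) = Add(Mul(-46118, Pow(1988, -1)), Rational(9341, 20978)) = Add(Mul(-46118, Rational(1, 1988)), Rational(9341, 20978)) = Add(Rational(-23059, 994), Rational(9341, 20978)) = Rational(-118611687, 5213033)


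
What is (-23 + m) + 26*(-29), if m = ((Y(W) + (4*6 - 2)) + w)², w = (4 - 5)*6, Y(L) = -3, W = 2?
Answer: -608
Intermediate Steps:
w = -6 (w = -1*6 = -6)
m = 169 (m = ((-3 + (4*6 - 2)) - 6)² = ((-3 + (24 - 2)) - 6)² = ((-3 + 22) - 6)² = (19 - 6)² = 13² = 169)
(-23 + m) + 26*(-29) = (-23 + 169) + 26*(-29) = 146 - 754 = -608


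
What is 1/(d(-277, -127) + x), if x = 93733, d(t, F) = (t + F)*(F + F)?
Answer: 1/196349 ≈ 5.0930e-6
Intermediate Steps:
d(t, F) = 2*F*(F + t) (d(t, F) = (F + t)*(2*F) = 2*F*(F + t))
1/(d(-277, -127) + x) = 1/(2*(-127)*(-127 - 277) + 93733) = 1/(2*(-127)*(-404) + 93733) = 1/(102616 + 93733) = 1/196349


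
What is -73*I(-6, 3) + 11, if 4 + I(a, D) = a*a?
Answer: -2325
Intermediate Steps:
I(a, D) = -4 + a² (I(a, D) = -4 + a*a = -4 + a²)
-73*I(-6, 3) + 11 = -73*(-4 + (-6)²) + 11 = -73*(-4 + 36) + 11 = -73*32 + 11 = -2336 + 11 = -2325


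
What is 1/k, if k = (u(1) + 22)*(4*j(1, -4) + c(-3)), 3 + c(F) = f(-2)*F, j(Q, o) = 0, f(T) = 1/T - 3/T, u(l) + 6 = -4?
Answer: -1/72 ≈ -0.013889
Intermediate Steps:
u(l) = -10 (u(l) = -6 - 4 = -10)
f(T) = -2/T (f(T) = 1/T - 3/T = -2/T)
c(F) = -3 + F (c(F) = -3 + (-2/(-2))*F = -3 + (-2*(-½))*F = -3 + 1*F = -3 + F)
k = -72 (k = (-10 + 22)*(4*0 + (-3 - 3)) = 12*(0 - 6) = 12*(-6) = -72)
1/k = 1/(-72) = -1/72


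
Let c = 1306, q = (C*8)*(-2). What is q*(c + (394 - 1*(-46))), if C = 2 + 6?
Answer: -223488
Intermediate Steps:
C = 8
q = -128 (q = (8*8)*(-2) = 64*(-2) = -128)
q*(c + (394 - 1*(-46))) = -128*(1306 + (394 - 1*(-46))) = -128*(1306 + (394 + 46)) = -128*(1306 + 440) = -128*1746 = -223488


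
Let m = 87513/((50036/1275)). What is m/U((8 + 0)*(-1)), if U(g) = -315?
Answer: -2479535/350252 ≈ -7.0793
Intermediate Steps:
m = 111579075/50036 (m = 87513/((50036*(1/1275))) = 87513/(50036/1275) = 87513*(1275/50036) = 111579075/50036 ≈ 2230.0)
m/U((8 + 0)*(-1)) = (111579075/50036)/(-315) = (111579075/50036)*(-1/315) = -2479535/350252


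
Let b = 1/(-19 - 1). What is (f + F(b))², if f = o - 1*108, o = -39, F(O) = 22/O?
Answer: 344569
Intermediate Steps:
b = -1/20 (b = 1/(-20) = -1/20 ≈ -0.050000)
f = -147 (f = -39 - 1*108 = -39 - 108 = -147)
(f + F(b))² = (-147 + 22/(-1/20))² = (-147 + 22*(-20))² = (-147 - 440)² = (-587)² = 344569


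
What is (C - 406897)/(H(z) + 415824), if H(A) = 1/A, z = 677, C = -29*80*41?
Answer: -339865509/281512849 ≈ -1.2073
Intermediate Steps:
C = -95120 (C = -2320*41 = -95120)
(C - 406897)/(H(z) + 415824) = (-95120 - 406897)/(1/677 + 415824) = -502017/(1/677 + 415824) = -502017/281512849/677 = -502017*677/281512849 = -339865509/281512849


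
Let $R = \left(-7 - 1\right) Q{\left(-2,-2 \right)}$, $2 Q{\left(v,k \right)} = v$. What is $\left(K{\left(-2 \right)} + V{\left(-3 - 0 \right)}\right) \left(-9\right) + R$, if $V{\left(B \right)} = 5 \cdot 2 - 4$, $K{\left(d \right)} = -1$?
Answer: $-37$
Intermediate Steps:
$Q{\left(v,k \right)} = \frac{v}{2}$
$V{\left(B \right)} = 6$ ($V{\left(B \right)} = 10 - 4 = 6$)
$R = 8$ ($R = \left(-7 - 1\right) \frac{1}{2} \left(-2\right) = \left(-8\right) \left(-1\right) = 8$)
$\left(K{\left(-2 \right)} + V{\left(-3 - 0 \right)}\right) \left(-9\right) + R = \left(-1 + 6\right) \left(-9\right) + 8 = 5 \left(-9\right) + 8 = -45 + 8 = -37$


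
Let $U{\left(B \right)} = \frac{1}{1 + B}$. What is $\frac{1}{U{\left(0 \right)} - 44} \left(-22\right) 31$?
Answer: $\frac{682}{43} \approx 15.86$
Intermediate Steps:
$\frac{1}{U{\left(0 \right)} - 44} \left(-22\right) 31 = \frac{1}{\frac{1}{1 + 0} - 44} \left(-22\right) 31 = \frac{1}{1^{-1} - 44} \left(-22\right) 31 = \frac{1}{1 - 44} \left(-22\right) 31 = \frac{1}{-43} \left(-22\right) 31 = \left(- \frac{1}{43}\right) \left(-22\right) 31 = \frac{22}{43} \cdot 31 = \frac{682}{43}$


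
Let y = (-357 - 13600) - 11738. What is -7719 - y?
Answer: 17976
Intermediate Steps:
y = -25695 (y = -13957 - 11738 = -25695)
-7719 - y = -7719 - 1*(-25695) = -7719 + 25695 = 17976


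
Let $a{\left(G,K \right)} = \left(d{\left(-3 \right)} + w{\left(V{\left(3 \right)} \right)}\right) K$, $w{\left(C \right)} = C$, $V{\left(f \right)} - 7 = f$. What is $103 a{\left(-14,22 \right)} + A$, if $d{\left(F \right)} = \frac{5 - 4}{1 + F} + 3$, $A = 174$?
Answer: $28499$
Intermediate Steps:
$V{\left(f \right)} = 7 + f$
$d{\left(F \right)} = 3 + \frac{1}{1 + F}$ ($d{\left(F \right)} = 1 \frac{1}{1 + F} + 3 = \frac{1}{1 + F} + 3 = 3 + \frac{1}{1 + F}$)
$a{\left(G,K \right)} = \frac{25 K}{2}$ ($a{\left(G,K \right)} = \left(\frac{4 + 3 \left(-3\right)}{1 - 3} + \left(7 + 3\right)\right) K = \left(\frac{4 - 9}{-2} + 10\right) K = \left(\left(- \frac{1}{2}\right) \left(-5\right) + 10\right) K = \left(\frac{5}{2} + 10\right) K = \frac{25 K}{2}$)
$103 a{\left(-14,22 \right)} + A = 103 \cdot \frac{25}{2} \cdot 22 + 174 = 103 \cdot 275 + 174 = 28325 + 174 = 28499$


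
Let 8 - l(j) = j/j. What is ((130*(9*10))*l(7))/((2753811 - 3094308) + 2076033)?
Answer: 6825/144628 ≈ 0.047190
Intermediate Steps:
l(j) = 7 (l(j) = 8 - j/j = 8 - 1*1 = 8 - 1 = 7)
((130*(9*10))*l(7))/((2753811 - 3094308) + 2076033) = ((130*(9*10))*7)/((2753811 - 3094308) + 2076033) = ((130*90)*7)/(-340497 + 2076033) = (11700*7)/1735536 = 81900*(1/1735536) = 6825/144628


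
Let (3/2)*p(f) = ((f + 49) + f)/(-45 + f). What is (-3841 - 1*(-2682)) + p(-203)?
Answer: -143597/124 ≈ -1158.0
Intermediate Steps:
p(f) = 2*(49 + 2*f)/(3*(-45 + f)) (p(f) = 2*(((f + 49) + f)/(-45 + f))/3 = 2*(((49 + f) + f)/(-45 + f))/3 = 2*((49 + 2*f)/(-45 + f))/3 = 2*(49 + 2*f)/(3*(-45 + f)))
(-3841 - 1*(-2682)) + p(-203) = (-3841 - 1*(-2682)) + 2*(49 + 2*(-203))/(3*(-45 - 203)) = (-3841 + 2682) + (2/3)*(49 - 406)/(-248) = -1159 + (2/3)*(-1/248)*(-357) = -1159 + 119/124 = -143597/124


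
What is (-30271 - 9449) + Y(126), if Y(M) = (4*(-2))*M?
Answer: -40728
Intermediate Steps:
Y(M) = -8*M
(-30271 - 9449) + Y(126) = (-30271 - 9449) - 8*126 = -39720 - 1008 = -40728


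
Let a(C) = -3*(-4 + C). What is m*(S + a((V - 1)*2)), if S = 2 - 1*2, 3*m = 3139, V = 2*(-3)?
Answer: 56502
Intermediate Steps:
V = -6
m = 3139/3 (m = (⅓)*3139 = 3139/3 ≈ 1046.3)
a(C) = 12 - 3*C
S = 0 (S = 2 - 2 = 0)
m*(S + a((V - 1)*2)) = 3139*(0 + (12 - 3*(-6 - 1)*2))/3 = 3139*(0 + (12 - (-21)*2))/3 = 3139*(0 + (12 - 3*(-14)))/3 = 3139*(0 + (12 + 42))/3 = 3139*(0 + 54)/3 = (3139/3)*54 = 56502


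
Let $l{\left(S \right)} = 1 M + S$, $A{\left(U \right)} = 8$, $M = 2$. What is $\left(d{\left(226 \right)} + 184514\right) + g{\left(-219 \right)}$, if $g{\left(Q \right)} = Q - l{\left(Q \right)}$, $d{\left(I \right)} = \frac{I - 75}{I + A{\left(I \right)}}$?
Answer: $\frac{43175959}{234} \approx 1.8451 \cdot 10^{5}$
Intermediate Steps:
$d{\left(I \right)} = \frac{-75 + I}{8 + I}$ ($d{\left(I \right)} = \frac{I - 75}{I + 8} = \frac{I - 75}{8 + I} = \frac{-75 + I}{8 + I}$)
$l{\left(S \right)} = 2 + S$ ($l{\left(S \right)} = 1 \cdot 2 + S = 2 + S$)
$g{\left(Q \right)} = -2$ ($g{\left(Q \right)} = Q - \left(2 + Q\right) = -2$)
$\left(d{\left(226 \right)} + 184514\right) + g{\left(-219 \right)} = \left(\frac{-75 + 226}{8 + 226} + 184514\right) - 2 = \left(\frac{1}{234} \cdot 151 + 184514\right) - 2 = \left(\frac{151}{234} + 184514\right) - 2 = \frac{43176427}{234} - 2 = \frac{43175959}{234}$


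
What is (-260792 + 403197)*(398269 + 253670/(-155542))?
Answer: 4410802850971420/77771 ≈ 5.6715e+10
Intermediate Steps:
(-260792 + 403197)*(398269 + 253670/(-155542)) = 142405*(398269 + 253670*(-1/155542)) = 142405*(398269 - 126835/77771) = 142405*(30973651564/77771) = 4410802850971420/77771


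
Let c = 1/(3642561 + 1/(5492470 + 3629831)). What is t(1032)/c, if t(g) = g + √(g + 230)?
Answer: 11430617021384528/3040767 + 33228537852862*√1262/9122301 ≈ 3.8885e+9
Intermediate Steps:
t(g) = g + √(230 + g)
c = 9122301/33228537852862 (c = 1/(3642561 + 1/9122301) = 1/(33228537852862/9122301) = 9122301/33228537852862 ≈ 2.7453e-7)
t(1032)/c = (1032 + √(230 + 1032))/(9122301/33228537852862) = (1032 + √1262)*(33228537852862/9122301) = 11430617021384528/3040767 + 33228537852862*√1262/9122301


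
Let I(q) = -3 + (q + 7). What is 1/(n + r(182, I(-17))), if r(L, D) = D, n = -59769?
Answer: -1/59782 ≈ -1.6727e-5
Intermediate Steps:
I(q) = 4 + q (I(q) = -3 + (7 + q) = 4 + q)
1/(n + r(182, I(-17))) = 1/(-59769 + (4 - 17)) = 1/(-59769 - 13) = 1/(-59782) = -1/59782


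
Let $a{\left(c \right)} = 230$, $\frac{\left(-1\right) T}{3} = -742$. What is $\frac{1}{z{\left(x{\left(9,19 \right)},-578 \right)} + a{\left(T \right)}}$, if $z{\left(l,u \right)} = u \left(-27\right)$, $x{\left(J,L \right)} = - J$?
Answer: $\frac{1}{15836} \approx 6.3147 \cdot 10^{-5}$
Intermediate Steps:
$T = 2226$ ($T = \left(-3\right) \left(-742\right) = 2226$)
$z{\left(l,u \right)} = - 27 u$
$\frac{1}{z{\left(x{\left(9,19 \right)},-578 \right)} + a{\left(T \right)}} = \frac{1}{\left(-27\right) \left(-578\right) + 230} = \frac{1}{15606 + 230} = \frac{1}{15836}$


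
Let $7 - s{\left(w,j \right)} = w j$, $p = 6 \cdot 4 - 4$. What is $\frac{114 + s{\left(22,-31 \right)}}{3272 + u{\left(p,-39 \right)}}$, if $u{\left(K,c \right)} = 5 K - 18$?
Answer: $\frac{803}{3354} \approx 0.23942$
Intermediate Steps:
$p = 20$ ($p = 24 - 4 = 20$)
$s{\left(w,j \right)} = 7 - j w$ ($s{\left(w,j \right)} = 7 - w j = 7 - j w$)
$u{\left(K,c \right)} = -18 + 5 K$
$\frac{114 + s{\left(22,-31 \right)}}{3272 + u{\left(p,-39 \right)}} = \frac{114 - \left(-7 - 682\right)}{3272 + \left(-18 + 5 \cdot 20\right)} = \frac{114 + \left(7 + 682\right)}{3272 + \left(-18 + 100\right)} = \frac{114 + 689}{3272 + 82} = \frac{803}{3354}$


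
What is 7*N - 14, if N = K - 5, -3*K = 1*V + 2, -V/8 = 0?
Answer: -161/3 ≈ -53.667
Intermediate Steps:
V = 0 (V = -8*0 = 0)
K = -⅔ (K = -(1*0 + 2)/3 = -(0 + 2)/3 = -⅓*2 = -⅔ ≈ -0.66667)
N = -17/3 (N = -⅔ - 5 = -17/3 ≈ -5.6667)
7*N - 14 = 7*(-17/3) - 14 = -119/3 - 14 = -161/3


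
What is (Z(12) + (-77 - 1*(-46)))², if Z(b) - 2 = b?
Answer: 289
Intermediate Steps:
Z(b) = 2 + b
(Z(12) + (-77 - 1*(-46)))² = ((2 + 12) + (-77 - 1*(-46)))² = (14 + (-77 + 46))² = (14 - 31)² = (-17)² = 289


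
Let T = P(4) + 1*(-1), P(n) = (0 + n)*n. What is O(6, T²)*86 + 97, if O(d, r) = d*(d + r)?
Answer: 119293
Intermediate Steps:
P(n) = n² (P(n) = n*n = n²)
T = 15 (T = 4² + 1*(-1) = 16 - 1 = 15)
O(6, T²)*86 + 97 = (6*(6 + 15²))*86 + 97 = (6*(6 + 225))*86 + 97 = (6*231)*86 + 97 = 1386*86 + 97 = 119196 + 97 = 119293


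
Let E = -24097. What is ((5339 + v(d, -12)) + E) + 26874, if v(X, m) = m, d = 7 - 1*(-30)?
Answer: 8104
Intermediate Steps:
d = 37 (d = 7 + 30 = 37)
((5339 + v(d, -12)) + E) + 26874 = ((5339 - 12) - 24097) + 26874 = (5327 - 24097) + 26874 = -18770 + 26874 = 8104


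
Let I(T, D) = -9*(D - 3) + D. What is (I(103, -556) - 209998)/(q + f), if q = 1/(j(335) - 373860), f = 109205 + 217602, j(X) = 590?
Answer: -76715570210/121987248889 ≈ -0.62888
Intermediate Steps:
I(T, D) = 27 - 8*D (I(T, D) = -9*(-3 + D) + D = (27 - 9*D) + D = 27 - 8*D)
f = 326807
q = -1/373270 (q = 1/(590 - 373860) = 1/(-373270) = -1/373270 ≈ -2.6790e-6)
(I(103, -556) - 209998)/(q + f) = ((27 - 8*(-556)) - 209998)/(-1/373270 + 326807) = ((27 + 4448) - 209998)/(121987248889/373270) = (4475 - 209998)*(373270/121987248889) = -205523*373270/121987248889 = -76715570210/121987248889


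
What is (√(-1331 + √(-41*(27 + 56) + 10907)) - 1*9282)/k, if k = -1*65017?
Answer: 9282/65017 - √(-1331 + 4*√469)/65017 ≈ 0.14276 - 0.00054256*I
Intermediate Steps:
k = -65017
(√(-1331 + √(-41*(27 + 56) + 10907)) - 1*9282)/k = (√(-1331 + √(-41*(27 + 56) + 10907)) - 1*9282)/(-65017) = (√(-1331 + √(-41*83 + 10907)) - 9282)*(-1/65017) = (√(-1331 + √(-3403 + 10907)) - 9282)*(-1/65017) = (√(-1331 + √7504) - 9282)*(-1/65017) = (√(-1331 + 4*√469) - 9282)*(-1/65017) = (-9282 + √(-1331 + 4*√469))*(-1/65017) = 9282/65017 - √(-1331 + 4*√469)/65017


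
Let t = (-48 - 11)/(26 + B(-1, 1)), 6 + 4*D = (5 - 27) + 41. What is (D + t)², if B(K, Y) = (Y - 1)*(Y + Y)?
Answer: 2601/2704 ≈ 0.96191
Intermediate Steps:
B(K, Y) = 2*Y*(-1 + Y) (B(K, Y) = (-1 + Y)*(2*Y) = 2*Y*(-1 + Y))
D = 13/4 (D = -3/2 + ((5 - 27) + 41)/4 = -3/2 + (-22 + 41)/4 = -3/2 + (¼)*19 = -3/2 + 19/4 = 13/4 ≈ 3.2500)
t = -59/26 (t = (-48 - 11)/(26 + 2*1*(-1 + 1)) = -59/(26 + 2*1*0) = -59/(26 + 0) = -59/26 ≈ -2.2692)
(D + t)² = (13/4 - 59/26)² = (51/52)² = 2601/2704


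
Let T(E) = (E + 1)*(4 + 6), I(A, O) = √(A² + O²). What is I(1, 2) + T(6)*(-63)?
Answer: -4410 + √5 ≈ -4407.8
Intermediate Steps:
T(E) = 10 + 10*E (T(E) = (1 + E)*10 = 10 + 10*E)
I(1, 2) + T(6)*(-63) = √(1² + 2²) + (10 + 10*6)*(-63) = √(1 + 4) + (10 + 60)*(-63) = √5 + 70*(-63) = √5 - 4410 = -4410 + √5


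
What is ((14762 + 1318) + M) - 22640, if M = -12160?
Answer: -18720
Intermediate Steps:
((14762 + 1318) + M) - 22640 = ((14762 + 1318) - 12160) - 22640 = (16080 - 12160) - 22640 = 3920 - 22640 = -18720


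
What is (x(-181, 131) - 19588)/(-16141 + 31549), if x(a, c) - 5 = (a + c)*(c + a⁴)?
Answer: -53664182183/15408 ≈ -3.4829e+6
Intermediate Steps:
x(a, c) = 5 + (a + c)*(c + a⁴)
(x(-181, 131) - 19588)/(-16141 + 31549) = ((5 + (-181)⁵ + 131² - 181*131 + 131*(-181)⁴) - 19588)/(-16141 + 31549) = ((5 - 194264244901 + 17161 - 23711 + 131*1073283121) - 19588)/15408 = ((5 - 194264244901 + 17161 - 23711 + 140600088851) - 19588)*(1/15408) = (-53664162595 - 19588)*(1/15408) = -53664182183*1/15408 = -53664182183/15408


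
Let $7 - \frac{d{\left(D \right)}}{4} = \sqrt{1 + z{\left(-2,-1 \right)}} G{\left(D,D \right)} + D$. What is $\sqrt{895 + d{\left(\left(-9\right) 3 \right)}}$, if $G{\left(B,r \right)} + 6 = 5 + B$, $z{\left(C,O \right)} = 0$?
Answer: $3 \sqrt{127} \approx 33.808$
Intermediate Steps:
$G{\left(B,r \right)} = -1 + B$ ($G{\left(B,r \right)} = -6 + \left(5 + B\right) = -1 + B$)
$d{\left(D \right)} = 32 - 8 D$ ($d{\left(D \right)} = 28 - 4 \left(\sqrt{1 + 0} \left(-1 + D\right) + D\right) = 28 - 4 \left(\sqrt{1} \left(-1 + D\right) + D\right) = 28 - 4 \left(1 \left(-1 + D\right) + D\right) = 28 - 4 \left(\left(-1 + D\right) + D\right) = 28 - 4 \left(-1 + 2 D\right) = 28 - \left(-4 + 8 D\right) = 32 - 8 D$)
$\sqrt{895 + d{\left(\left(-9\right) 3 \right)}} = \sqrt{895 - \left(-32 + 8 \left(\left(-9\right) 3\right)\right)} = \sqrt{895 + \left(32 - -216\right)} = \sqrt{895 + \left(32 + 216\right)} = \sqrt{895 + 248} = \sqrt{1143} = 3 \sqrt{127}$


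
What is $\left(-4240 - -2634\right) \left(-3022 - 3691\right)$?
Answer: $10781078$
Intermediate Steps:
$\left(-4240 - -2634\right) \left(-3022 - 3691\right) = \left(-4240 + 2634\right) \left(-6713\right) = \left(-1606\right) \left(-6713\right) = 10781078$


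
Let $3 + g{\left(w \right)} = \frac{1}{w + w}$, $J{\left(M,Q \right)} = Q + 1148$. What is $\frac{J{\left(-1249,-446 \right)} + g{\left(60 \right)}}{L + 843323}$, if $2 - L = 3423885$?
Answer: $- \frac{83881}{309667200} \approx -0.00027087$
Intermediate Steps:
$J{\left(M,Q \right)} = 1148 + Q$
$L = -3423883$ ($L = 2 - 3423885 = -3423883$)
$g{\left(w \right)} = -3 + \frac{1}{2 w}$ ($g{\left(w \right)} = -3 + \frac{1}{w + w} = -3 + \frac{1}{2 w}$)
$\frac{J{\left(-1249,-446 \right)} + g{\left(60 \right)}}{L + 843323} = \frac{\left(1148 - 446\right) - \left(3 - \frac{1}{2 \cdot 60}\right)}{-3423883 + 843323} = \frac{702 + \left(-3 + \frac{1}{2} \cdot \frac{1}{60}\right)}{-2580560} = \left(702 + \left(-3 + \frac{1}{120}\right)\right) \left(- \frac{1}{2580560}\right) = \left(702 - \frac{359}{120}\right) \left(- \frac{1}{2580560}\right) = \frac{83881}{120} \left(- \frac{1}{2580560}\right) = - \frac{83881}{309667200}$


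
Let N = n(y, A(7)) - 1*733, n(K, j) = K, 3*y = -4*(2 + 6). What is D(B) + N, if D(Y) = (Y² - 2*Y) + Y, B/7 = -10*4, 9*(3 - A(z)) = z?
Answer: 233809/3 ≈ 77936.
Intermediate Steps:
y = -32/3 (y = (-4*(2 + 6))/3 = (-4*8)/3 = (⅓)*(-32) = -32/3 ≈ -10.667)
A(z) = 3 - z/9
B = -280 (B = 7*(-10*4) = 7*(-40) = -280)
D(Y) = Y² - Y
N = -2231/3 (N = -32/3 - 1*733 = -32/3 - 733 = -2231/3 ≈ -743.67)
D(B) + N = -280*(-1 - 280) - 2231/3 = -280*(-281) - 2231/3 = 78680 - 2231/3 = 233809/3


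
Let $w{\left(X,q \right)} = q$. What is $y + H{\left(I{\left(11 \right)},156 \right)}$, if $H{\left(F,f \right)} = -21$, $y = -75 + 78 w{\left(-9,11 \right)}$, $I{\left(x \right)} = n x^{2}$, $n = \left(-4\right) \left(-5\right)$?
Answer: $762$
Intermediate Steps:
$n = 20$
$I{\left(x \right)} = 20 x^{2}$
$y = 783$ ($y = -75 + 78 \cdot 11 = -75 + 858 = 783$)
$y + H{\left(I{\left(11 \right)},156 \right)} = 783 - 21 = 762$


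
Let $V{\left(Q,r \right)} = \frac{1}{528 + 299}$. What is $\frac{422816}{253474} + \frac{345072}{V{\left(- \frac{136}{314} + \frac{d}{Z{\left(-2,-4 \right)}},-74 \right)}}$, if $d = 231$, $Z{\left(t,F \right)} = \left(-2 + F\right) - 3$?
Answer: $\frac{36167513794336}{126737} \approx 2.8537 \cdot 10^{8}$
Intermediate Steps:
$Z{\left(t,F \right)} = -5 + F$
$V{\left(Q,r \right)} = \frac{1}{827}$
$\frac{422816}{253474} + \frac{345072}{V{\left(- \frac{136}{314} + \frac{d}{Z{\left(-2,-4 \right)}},-74 \right)}} = \frac{422816}{253474} + 345072 \frac{1}{\frac{1}{827}} = 422816 \cdot \frac{1}{253474} + 345072 \cdot 827 = \frac{211408}{126737} + 285374544 = \frac{36167513794336}{126737}$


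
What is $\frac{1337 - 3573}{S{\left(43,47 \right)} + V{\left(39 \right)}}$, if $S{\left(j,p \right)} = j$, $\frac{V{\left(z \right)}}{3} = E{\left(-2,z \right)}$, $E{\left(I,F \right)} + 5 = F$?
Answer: $- \frac{2236}{145} \approx -15.421$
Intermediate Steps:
$E{\left(I,F \right)} = -5 + F$
$V{\left(z \right)} = -15 + 3 z$ ($V{\left(z \right)} = 3 \left(-5 + z\right) = -15 + 3 z$)
$\frac{1337 - 3573}{S{\left(43,47 \right)} + V{\left(39 \right)}} = \frac{1337 - 3573}{43 + \left(-15 + 3 \cdot 39\right)} = - \frac{2236}{43 + \left(-15 + 117\right)} = - \frac{2236}{43 + 102} = - \frac{2236}{145}$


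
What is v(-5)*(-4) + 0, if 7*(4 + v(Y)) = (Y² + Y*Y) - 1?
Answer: -12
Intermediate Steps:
v(Y) = -29/7 + 2*Y²/7 (v(Y) = -4 + ((Y² + Y*Y) - 1)/7 = -4 + ((Y² + Y²) - 1)/7 = -4 + (2*Y² - 1)/7 = -4 + (-1 + 2*Y²)/7 = -4 + (-⅐ + 2*Y²/7) = -29/7 + 2*Y²/7)
v(-5)*(-4) + 0 = (-29/7 + (2/7)*(-5)²)*(-4) + 0 = (-29/7 + (2/7)*25)*(-4) + 0 = (-29/7 + 50/7)*(-4) + 0 = 3*(-4) + 0 = -12 + 0 = -12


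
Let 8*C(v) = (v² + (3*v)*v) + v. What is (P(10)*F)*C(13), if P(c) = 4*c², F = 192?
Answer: 6614400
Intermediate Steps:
C(v) = v²/2 + v/8 (C(v) = ((v² + (3*v)*v) + v)/8 = ((v² + 3*v²) + v)/8 = (4*v² + v)/8 = (v + 4*v²)/8 = v²/2 + v/8)
(P(10)*F)*C(13) = ((4*10²)*192)*((⅛)*13*(1 + 4*13)) = ((4*100)*192)*((⅛)*13*(1 + 52)) = (400*192)*((⅛)*13*53) = 76800*(689/8) = 6614400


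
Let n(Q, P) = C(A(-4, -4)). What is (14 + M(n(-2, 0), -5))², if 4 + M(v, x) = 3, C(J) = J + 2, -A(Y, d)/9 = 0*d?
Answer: 169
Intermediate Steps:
A(Y, d) = 0 (A(Y, d) = -0*d = -9*0 = 0)
C(J) = 2 + J
n(Q, P) = 2 (n(Q, P) = 2 + 0 = 2)
M(v, x) = -1 (M(v, x) = -4 + 3 = -1)
(14 + M(n(-2, 0), -5))² = (14 - 1)² = 13² = 169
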